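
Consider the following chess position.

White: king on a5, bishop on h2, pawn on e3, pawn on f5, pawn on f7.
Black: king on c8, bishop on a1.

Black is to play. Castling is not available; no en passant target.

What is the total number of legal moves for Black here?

10

Black to move; king on c8.
In check: no.
Legal moves: Kd8, Kd7, Kb7, Bh8, Bg7, Bf6, Be5, Bd4, Bc3+, Bb2.
Count: 10.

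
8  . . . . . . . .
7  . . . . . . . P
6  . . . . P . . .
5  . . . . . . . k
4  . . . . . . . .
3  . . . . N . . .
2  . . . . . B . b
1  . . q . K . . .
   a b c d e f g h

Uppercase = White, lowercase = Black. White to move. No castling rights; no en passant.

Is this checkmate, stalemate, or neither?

neither

White to move; white king on e1.
In check: yes, from the black queen on c1.
Legal moves for White: Ke2, Nd1.
White is in check but has 2 legal moves → neither.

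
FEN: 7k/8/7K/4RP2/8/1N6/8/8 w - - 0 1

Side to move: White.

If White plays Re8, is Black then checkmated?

yes

After Re8: black king on h8; in check: yes, from the white rook on e8.
King squares — g7: attacked by Kh6; h7: attacked by Kh6; g8: attacked by Re8.
Black has no legal moves → checkmate.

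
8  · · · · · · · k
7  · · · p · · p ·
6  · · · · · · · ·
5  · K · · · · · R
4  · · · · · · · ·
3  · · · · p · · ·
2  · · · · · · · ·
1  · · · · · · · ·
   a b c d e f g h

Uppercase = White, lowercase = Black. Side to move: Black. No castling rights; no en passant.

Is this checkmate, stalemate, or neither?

Black to move; black king on h8.
In check: yes, from the white rook on h5.
Legal moves for Black: Kg8.
Black is in check but has 1 legal move → neither.

neither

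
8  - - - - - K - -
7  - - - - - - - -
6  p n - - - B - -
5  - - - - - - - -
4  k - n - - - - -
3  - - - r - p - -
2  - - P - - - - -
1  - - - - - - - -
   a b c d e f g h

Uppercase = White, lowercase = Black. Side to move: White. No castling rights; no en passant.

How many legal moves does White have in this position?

18

White to move; king on f8.
In check: no.
Legal moves: Kg8, Ke8, Kg7, Kf7, Ke7, Bh8, Bd8, Bg7, Be7, Bg5, Be5, Bh4, Bd4, Bc3, Bb2, Ba1, cxd3, c3.
Count: 18.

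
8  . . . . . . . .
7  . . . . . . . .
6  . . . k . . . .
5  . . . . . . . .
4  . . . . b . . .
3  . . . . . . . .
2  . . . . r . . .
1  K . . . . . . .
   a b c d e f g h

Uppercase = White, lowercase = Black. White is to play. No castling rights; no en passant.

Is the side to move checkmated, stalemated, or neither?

White to move; white king on a1.
In check: no.
King squares — b1: attacked by Be4; a2: attacked by Re2; b2: attacked by Re2.
Legal moves for White: none.
Not in check and no legal moves → stalemate.

stalemate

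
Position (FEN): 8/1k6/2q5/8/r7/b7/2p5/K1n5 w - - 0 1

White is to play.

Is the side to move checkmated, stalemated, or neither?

White to move; white king on a1.
In check: no.
King squares — b1: attacked by Pc2; a2: attacked by Nc1; b2: attacked by Ba3.
Legal moves for White: none.
Not in check and no legal moves → stalemate.

stalemate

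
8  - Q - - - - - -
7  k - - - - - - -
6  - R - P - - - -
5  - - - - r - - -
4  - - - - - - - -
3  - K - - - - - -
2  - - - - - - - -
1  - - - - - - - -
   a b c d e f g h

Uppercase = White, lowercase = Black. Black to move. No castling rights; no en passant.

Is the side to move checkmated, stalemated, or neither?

checkmate

Black to move; black king on a7.
In check: yes, from the white queen on b8.
King squares — a6: attacked by Rb6; b6: attacked by Qb8; b7: attacked by Rb6; a8: attacked by Qb8; b8: attacked by Rb6.
Legal moves for Black: none.
In check with no legal moves → checkmate.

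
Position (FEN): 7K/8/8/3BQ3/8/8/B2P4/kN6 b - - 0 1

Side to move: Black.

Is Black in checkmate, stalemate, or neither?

Black to move; black king on a1.
In check: yes, from the white queen on e5.
King squares — b1: attacked by Ba2; a2: attacked by Bd5; b2: attacked by Qe5.
Legal moves for Black: none.
In check with no legal moves → checkmate.

checkmate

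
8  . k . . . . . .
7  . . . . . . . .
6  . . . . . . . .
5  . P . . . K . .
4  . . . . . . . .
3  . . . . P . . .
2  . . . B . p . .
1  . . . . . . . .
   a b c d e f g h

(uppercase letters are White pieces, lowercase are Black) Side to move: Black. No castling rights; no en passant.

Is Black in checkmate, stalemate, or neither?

Black to move; black king on b8.
In check: no.
Legal moves for Black: Kc8, Ka8, Kc7, Kb7, Ka7, f1=Q+, f1=R+, f1=B, f1=N.
Black has 9 legal moves and is not in check → neither.

neither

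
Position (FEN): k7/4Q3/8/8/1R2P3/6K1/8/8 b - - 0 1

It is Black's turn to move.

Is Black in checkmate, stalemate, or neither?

Black to move; black king on a8.
In check: no.
King squares — a7: attacked by Qe7; b7: attacked by Rb4; b8: attacked by Rb4.
Legal moves for Black: none.
Not in check and no legal moves → stalemate.

stalemate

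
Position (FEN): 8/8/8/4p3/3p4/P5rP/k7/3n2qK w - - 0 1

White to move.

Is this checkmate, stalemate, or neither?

White to move; white king on h1.
In check: yes, from the black queen on g1.
King squares — g1: attacked by Rg3; g2: attacked by Qg1; h2: attacked by Qg1.
Legal moves for White: none.
In check with no legal moves → checkmate.

checkmate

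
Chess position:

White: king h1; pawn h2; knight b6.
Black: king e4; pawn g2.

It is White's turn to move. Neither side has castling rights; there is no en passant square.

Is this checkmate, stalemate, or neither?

neither

White to move; white king on h1.
In check: yes, from the black pawn on g2.
King squares — g1: available; g2: available; h2: own pawn.
Legal moves for White: Kxg2, Kg1.
White is in check but has 2 legal moves → neither.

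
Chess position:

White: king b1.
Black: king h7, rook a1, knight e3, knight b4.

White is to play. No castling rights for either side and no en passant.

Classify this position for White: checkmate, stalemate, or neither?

neither

White to move; white king on b1.
In check: yes, from the black rook on a1.
Legal moves for White: Kb2, Kxa1.
White is in check but has 2 legal moves → neither.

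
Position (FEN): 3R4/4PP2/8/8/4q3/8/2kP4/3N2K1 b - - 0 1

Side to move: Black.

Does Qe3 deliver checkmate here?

After Qe3: white king on g1; in check: yes, from the black queen on e3.
White has 7 legal replies: Kh2, Kg2, Kh1, Kf1, Nxe3+, Nf2, dxe3.
In check but a legal move exists → not checkmate.

no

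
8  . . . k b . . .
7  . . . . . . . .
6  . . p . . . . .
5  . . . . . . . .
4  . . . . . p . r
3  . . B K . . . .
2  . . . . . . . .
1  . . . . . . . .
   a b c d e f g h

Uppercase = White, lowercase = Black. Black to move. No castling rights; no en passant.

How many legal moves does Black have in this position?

Black to move; king on d8.
In check: no.
Legal moves: Bf7, Bd7, Bg6+, Bh5, Kc8, Ke7, Kd7, Kc7, Rh8, Rh7, Rh6, Rh5, Rg4, Rh3+, Rh2, Rh1, c5, f3.
Count: 18.

18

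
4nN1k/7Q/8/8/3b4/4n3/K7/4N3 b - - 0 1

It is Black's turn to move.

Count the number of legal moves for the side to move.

0

Black to move; king on h8.
In check: yes, from the white queen on h7.
Legal moves: none.
Count: 0.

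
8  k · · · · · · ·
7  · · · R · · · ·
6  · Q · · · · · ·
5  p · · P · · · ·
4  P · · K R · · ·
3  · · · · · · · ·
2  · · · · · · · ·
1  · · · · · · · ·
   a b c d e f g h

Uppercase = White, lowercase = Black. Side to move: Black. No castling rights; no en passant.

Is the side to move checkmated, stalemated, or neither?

stalemate

Black to move; black king on a8.
In check: no.
King squares — a7: attacked by Qb6; b7: attacked by Qb6; b8: attacked by Qb6.
Legal moves for Black: none.
Not in check and no legal moves → stalemate.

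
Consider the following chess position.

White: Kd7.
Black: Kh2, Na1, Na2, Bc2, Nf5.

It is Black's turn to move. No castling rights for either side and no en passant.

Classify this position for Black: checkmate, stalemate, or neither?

neither

Black to move; black king on h2.
In check: no.
Legal moves for Black include: Ng7, Ne7, Nh6, Nd6, Nh4, Nd4, Ng3, Ne3, Kh3, Kg3, Kg2, Kh1, Kg1, Be4, Ba4+, Bd3, Bb3, Bd1, ... (list truncated; more exist).
Black has legal moves and is not in check → neither.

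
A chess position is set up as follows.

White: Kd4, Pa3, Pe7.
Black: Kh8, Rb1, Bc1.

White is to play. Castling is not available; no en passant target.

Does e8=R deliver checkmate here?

After e8=R: black king on h8; in check: yes, from the white rook on e8.
Black has 2 legal replies: Kh7, Kg7.
In check but a legal move exists → not checkmate.

no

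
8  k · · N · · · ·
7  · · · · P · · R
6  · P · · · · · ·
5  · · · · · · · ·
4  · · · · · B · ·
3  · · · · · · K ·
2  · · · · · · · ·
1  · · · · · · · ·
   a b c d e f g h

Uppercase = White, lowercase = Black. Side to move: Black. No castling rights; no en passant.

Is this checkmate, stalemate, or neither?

stalemate

Black to move; black king on a8.
In check: no.
King squares — a7: attacked by Pb6; b7: attacked by Nd8; b8: attacked by Bf4.
Legal moves for Black: none.
Not in check and no legal moves → stalemate.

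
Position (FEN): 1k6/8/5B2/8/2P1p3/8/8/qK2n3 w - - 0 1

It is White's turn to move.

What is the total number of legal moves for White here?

White to move; king on b1.
In check: yes, from the black queen on a1.
Legal moves: Kxa1, Bxa1.
Count: 2.

2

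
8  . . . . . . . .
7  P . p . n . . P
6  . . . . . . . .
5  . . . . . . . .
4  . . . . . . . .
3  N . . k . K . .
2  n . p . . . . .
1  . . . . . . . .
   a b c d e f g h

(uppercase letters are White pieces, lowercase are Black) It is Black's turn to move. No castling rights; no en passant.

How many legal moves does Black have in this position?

Black to move; king on d3.
In check: no.
Legal moves: Ng8, Nc8, Ng6, Nc6, Nf5, Nd5, Kd4, Kc3, Kd2, Nb4, Nc3, Nc1, c6, c1=Q, c1=R, c1=B, c1=N, c5.
Count: 18.

18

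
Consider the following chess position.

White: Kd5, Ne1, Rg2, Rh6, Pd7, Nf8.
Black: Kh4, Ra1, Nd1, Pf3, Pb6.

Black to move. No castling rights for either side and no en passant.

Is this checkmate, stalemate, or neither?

checkmate

Black to move; black king on h4.
In check: yes, from the white rook on h6.
King squares — g3: attacked by Rg2; h3: attacked by Rh6; g4: attacked by Rg2; g5: attacked by Rg2; h5: attacked by Rh6.
Legal moves for Black: none.
In check with no legal moves → checkmate.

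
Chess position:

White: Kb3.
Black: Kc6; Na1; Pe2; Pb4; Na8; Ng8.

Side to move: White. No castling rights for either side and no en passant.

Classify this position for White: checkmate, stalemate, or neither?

White to move; white king on b3.
In check: yes, from the black knight on a1.
Legal moves for White: Kc4, Kxb4, Ka4, Kb2, Ka2.
White is in check but has 5 legal moves → neither.

neither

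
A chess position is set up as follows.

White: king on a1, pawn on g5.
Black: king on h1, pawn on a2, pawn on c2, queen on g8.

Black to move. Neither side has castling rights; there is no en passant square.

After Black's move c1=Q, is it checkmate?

After c1=Q: white king on a1; in check: yes, from the black queen on c1.
King squares — b1: attacked by Qc1; a2: attacked by Qg8; b2: attacked by Qc1.
White has no legal moves → checkmate.

yes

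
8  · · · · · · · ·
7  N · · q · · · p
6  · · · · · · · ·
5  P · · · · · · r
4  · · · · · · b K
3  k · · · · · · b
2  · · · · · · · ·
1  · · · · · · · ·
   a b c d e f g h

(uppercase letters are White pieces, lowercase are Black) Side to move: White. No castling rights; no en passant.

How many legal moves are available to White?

1

White to move; king on h4.
In check: yes, from the black rook on h5.
Legal moves: Kg3.
Count: 1.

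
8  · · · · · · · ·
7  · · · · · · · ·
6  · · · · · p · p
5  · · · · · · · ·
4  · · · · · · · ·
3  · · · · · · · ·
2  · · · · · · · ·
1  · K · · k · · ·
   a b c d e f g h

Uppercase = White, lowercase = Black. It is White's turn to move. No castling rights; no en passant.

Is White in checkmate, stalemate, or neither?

neither

White to move; white king on b1.
In check: no.
Legal moves for White: Kc2, Kb2, Ka2, Kc1, Ka1.
White has 5 legal moves and is not in check → neither.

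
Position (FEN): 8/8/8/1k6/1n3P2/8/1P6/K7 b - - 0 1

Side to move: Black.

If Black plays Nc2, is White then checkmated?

After Nc2: white king on a1; in check: yes, from the black knight on c2.
White has 2 legal replies: Ka2, Kb1.
In check but a legal move exists → not checkmate.

no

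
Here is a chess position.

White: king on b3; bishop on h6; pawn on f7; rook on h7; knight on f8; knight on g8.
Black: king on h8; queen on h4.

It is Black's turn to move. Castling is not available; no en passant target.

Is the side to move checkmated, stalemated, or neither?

checkmate

Black to move; black king on h8.
In check: yes, from the white rook on h7.
King squares — g7: attacked by Bh6; h7: attacked by Nf8; g8: attacked by Pf7.
Legal moves for Black: none.
In check with no legal moves → checkmate.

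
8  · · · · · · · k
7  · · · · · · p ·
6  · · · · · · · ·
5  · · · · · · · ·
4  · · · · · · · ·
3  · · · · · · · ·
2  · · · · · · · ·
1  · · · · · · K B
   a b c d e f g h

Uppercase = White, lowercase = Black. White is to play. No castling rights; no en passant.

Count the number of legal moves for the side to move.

11

White to move; king on g1.
In check: no.
Legal moves: Ba8, Bb7, Bc6, Bd5, Be4, Bf3, Bg2, Kh2, Kg2, Kf2, Kf1.
Count: 11.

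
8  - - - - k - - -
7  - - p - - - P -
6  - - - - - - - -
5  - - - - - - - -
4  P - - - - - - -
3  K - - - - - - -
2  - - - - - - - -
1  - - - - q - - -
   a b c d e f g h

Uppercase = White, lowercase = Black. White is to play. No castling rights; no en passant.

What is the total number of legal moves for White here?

White to move; king on a3.
In check: no.
Legal moves: Kb3, Kb2, Ka2, g8=Q+, g8=R+, g8=B, g8=N, a5.
Count: 8.

8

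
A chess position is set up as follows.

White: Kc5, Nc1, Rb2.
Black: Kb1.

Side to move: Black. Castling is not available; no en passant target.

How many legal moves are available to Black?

3

Black to move; king on b1.
In check: yes, from the white rook on b2.
Legal moves: Kxb2, Kxc1, Ka1.
Count: 3.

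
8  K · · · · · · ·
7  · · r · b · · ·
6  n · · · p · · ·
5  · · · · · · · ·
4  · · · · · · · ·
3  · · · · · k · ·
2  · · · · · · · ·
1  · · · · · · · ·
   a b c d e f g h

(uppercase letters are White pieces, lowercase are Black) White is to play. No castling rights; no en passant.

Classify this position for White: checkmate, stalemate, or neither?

White to move; white king on a8.
In check: no.
King squares — a7: attacked by Rc7; b7: attacked by Rc7; b8: attacked by Na6.
Legal moves for White: none.
Not in check and no legal moves → stalemate.

stalemate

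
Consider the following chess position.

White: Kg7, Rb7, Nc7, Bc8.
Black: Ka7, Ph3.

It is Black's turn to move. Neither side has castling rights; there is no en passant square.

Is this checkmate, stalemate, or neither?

checkmate

Black to move; black king on a7.
In check: yes, from the white rook on b7.
King squares — a6: attacked by Nc7; b6: attacked by Rb7; b7: attacked by Bc8; a8: attacked by Nc7; b8: attacked by Rb7.
Legal moves for Black: none.
In check with no legal moves → checkmate.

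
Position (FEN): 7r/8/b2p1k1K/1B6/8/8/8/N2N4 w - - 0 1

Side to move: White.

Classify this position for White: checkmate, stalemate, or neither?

White to move; white king on h6.
In check: yes, from the black rook on h8.
King squares — g5: attacked by Kf6; h5: attacked by Rh8; g6: attacked by Kf6; g7: attacked by Kf6; h7: attacked by Rh8.
Legal moves for White: none.
In check with no legal moves → checkmate.

checkmate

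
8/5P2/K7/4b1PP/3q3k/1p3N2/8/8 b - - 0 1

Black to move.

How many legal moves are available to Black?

Black to move; king on h4.
In check: yes, from the white knight on f3.
Legal moves: Kxh5, Kg4, Kh3, Kg3.
Count: 4.

4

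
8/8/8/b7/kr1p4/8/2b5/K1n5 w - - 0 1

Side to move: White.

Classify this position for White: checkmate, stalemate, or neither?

stalemate

White to move; white king on a1.
In check: no.
King squares — b1: attacked by Bc2; a2: attacked by Nc1; b2: attacked by Rb4.
Legal moves for White: none.
Not in check and no legal moves → stalemate.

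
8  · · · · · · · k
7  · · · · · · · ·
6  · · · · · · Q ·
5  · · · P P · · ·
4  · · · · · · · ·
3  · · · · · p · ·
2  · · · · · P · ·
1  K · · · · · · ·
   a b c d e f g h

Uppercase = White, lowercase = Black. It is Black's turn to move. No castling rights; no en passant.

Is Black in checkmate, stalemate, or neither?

stalemate

Black to move; black king on h8.
In check: no.
King squares — g7: attacked by Qg6; h7: attacked by Qg6; g8: attacked by Qg6.
Legal moves for Black: none.
Not in check and no legal moves → stalemate.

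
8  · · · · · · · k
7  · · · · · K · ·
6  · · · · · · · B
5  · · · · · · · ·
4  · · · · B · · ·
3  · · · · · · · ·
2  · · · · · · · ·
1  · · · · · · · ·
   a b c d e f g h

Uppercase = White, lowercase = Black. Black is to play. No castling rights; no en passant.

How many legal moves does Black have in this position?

0

Black to move; king on h8.
In check: no.
Legal moves: none.
Count: 0.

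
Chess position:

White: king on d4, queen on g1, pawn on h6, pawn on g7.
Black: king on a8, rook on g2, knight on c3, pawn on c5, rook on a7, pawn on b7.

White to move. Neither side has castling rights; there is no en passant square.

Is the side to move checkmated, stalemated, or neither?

White to move; white king on d4.
In check: yes, from the black pawn on c5.
Legal moves for White: Ke5, Kxc5, Kc4, Ke3, Kd3, Kxc3.
White is in check but has 6 legal moves → neither.

neither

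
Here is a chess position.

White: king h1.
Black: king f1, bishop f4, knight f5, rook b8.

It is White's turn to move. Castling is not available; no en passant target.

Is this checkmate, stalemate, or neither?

stalemate

White to move; white king on h1.
In check: no.
King squares — g1: attacked by Kf1; g2: attacked by Kf1; h2: attacked by Bf4.
Legal moves for White: none.
Not in check and no legal moves → stalemate.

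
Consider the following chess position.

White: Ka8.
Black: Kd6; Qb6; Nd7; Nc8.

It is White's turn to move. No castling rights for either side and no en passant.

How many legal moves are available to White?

0

White to move; king on a8.
In check: no.
Legal moves: none.
Count: 0.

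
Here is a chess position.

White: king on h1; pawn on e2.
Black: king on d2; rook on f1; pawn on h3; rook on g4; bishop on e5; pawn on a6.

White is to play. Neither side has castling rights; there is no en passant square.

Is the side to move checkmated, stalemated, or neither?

White to move; white king on h1.
In check: yes, from the black rook on f1.
King squares — g1: attacked by Rf1; g2: attacked by Ph3; h2: attacked by Be5.
Legal moves for White: none.
In check with no legal moves → checkmate.

checkmate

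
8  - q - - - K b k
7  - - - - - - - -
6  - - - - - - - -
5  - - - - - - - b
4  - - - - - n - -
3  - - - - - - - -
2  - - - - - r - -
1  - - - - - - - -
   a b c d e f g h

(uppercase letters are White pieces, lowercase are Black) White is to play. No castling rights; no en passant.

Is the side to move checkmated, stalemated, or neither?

White to move; white king on f8.
In check: yes, from the black queen on b8.
Legal moves for White: Ke7.
White is in check but has 1 legal move → neither.

neither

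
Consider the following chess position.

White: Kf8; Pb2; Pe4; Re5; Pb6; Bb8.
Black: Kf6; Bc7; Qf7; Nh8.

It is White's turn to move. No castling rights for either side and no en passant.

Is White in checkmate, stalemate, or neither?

checkmate

White to move; white king on f8.
In check: yes, from the black queen on f7.
King squares — e7: attacked by Kf6; f7: attacked by Kf6; g7: attacked by Kf6; e8: attacked by Qf7; g8: attacked by Qf7.
Legal moves for White: none.
In check with no legal moves → checkmate.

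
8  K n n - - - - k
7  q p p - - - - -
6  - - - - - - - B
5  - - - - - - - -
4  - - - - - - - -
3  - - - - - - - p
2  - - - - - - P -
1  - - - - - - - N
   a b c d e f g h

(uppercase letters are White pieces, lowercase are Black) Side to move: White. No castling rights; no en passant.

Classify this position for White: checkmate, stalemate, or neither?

White to move; white king on a8.
In check: yes, from the black queen on a7.
King squares — a7: attacked by Nc8; b7: attacked by Qa7; b8: attacked by Qa7.
Legal moves for White: none.
In check with no legal moves → checkmate.

checkmate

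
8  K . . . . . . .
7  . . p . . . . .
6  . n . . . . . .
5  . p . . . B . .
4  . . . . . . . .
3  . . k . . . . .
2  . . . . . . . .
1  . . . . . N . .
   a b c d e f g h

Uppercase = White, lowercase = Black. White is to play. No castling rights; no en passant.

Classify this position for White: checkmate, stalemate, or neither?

White to move; white king on a8.
In check: yes, from the black knight on b6.
Legal moves for White: Kb8, Kb7, Ka7.
White is in check but has 3 legal moves → neither.

neither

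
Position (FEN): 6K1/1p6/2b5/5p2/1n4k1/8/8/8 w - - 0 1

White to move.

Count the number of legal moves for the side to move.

5

White to move; king on g8.
In check: no.
Legal moves: Kh8, Kf8, Kh7, Kg7, Kf7.
Count: 5.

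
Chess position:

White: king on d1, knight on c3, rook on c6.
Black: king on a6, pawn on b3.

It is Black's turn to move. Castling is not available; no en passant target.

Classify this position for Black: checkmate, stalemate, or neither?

neither

Black to move; black king on a6.
In check: yes, from the white rook on c6.
King squares — a5: available; b5: attacked by Nc3; b6: attacked by Rc6; a7: available; b7: available.
Legal moves for Black: Kb7, Ka7, Ka5.
Black is in check but has 3 legal moves → neither.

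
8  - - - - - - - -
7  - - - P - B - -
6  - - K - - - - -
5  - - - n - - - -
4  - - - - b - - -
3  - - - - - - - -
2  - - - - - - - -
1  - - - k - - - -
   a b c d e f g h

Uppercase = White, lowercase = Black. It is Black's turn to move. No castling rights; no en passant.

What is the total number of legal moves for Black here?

22

Black to move; king on d1.
In check: no.
Legal moves: Ne7+, Nc7+, Nf6+, Nb6+, Nf4+, Nb4+, Ne3+, Nc3+, Bh7, Bg6, Bf5, Bf3, Bd3, Bg2, Bc2, Bh1, Bb1, Ke2, Kd2, Kc2, Ke1, Kc1.
Count: 22.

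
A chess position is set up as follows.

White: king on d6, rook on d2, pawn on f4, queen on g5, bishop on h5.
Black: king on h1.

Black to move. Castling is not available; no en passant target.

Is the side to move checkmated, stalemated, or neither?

Black to move; black king on h1.
In check: no.
King squares — g1: attacked by Qg5; g2: attacked by Rd2; h2: attacked by Rd2.
Legal moves for Black: none.
Not in check and no legal moves → stalemate.

stalemate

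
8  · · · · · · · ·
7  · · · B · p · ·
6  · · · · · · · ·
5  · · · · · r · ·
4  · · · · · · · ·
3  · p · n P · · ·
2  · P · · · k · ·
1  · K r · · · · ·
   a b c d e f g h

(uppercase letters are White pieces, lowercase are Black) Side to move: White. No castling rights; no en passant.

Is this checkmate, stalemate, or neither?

White to move; white king on b1.
In check: yes, from the black rook on c1.
King squares — a1: attacked by Rc1; c1: attacked by Nd3; a2: attacked by Pb3; b2: own pawn; c2: attacked by Rc1.
Legal moves for White: none.
In check with no legal moves → checkmate.

checkmate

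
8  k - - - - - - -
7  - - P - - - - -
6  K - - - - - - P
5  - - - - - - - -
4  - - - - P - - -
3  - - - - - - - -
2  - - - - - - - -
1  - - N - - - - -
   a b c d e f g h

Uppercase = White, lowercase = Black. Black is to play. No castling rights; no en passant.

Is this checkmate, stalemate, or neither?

stalemate

Black to move; black king on a8.
In check: no.
King squares — a7: attacked by Ka6; b7: attacked by Ka6; b8: attacked by Pc7.
Legal moves for Black: none.
Not in check and no legal moves → stalemate.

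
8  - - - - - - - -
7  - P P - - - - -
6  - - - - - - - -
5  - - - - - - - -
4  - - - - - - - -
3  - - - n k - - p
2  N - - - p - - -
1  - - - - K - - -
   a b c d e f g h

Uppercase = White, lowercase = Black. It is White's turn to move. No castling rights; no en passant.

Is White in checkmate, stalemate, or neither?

checkmate

White to move; white king on e1.
In check: yes, from the black knight on d3.
King squares — d1: attacked by Pe2; f1: attacked by Pe2; d2: attacked by Ke3; e2: attacked by Ke3; f2: attacked by Nd3.
Legal moves for White: none.
In check with no legal moves → checkmate.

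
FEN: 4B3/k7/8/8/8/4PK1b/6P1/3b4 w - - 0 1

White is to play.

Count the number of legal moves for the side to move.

4

White to move; king on f3.
In check: yes, from the black bishop on d1.
Legal moves: Kf4, Ke4, Kg3, Kf2.
Count: 4.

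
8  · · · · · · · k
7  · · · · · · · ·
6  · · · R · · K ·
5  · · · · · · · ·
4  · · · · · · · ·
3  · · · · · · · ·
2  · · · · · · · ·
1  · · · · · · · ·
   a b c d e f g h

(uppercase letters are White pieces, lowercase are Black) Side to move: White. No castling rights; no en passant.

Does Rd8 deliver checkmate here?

yes

After Rd8: black king on h8; in check: yes, from the white rook on d8.
King squares — g7: attacked by Kg6; h7: attacked by Kg6; g8: attacked by Rd8.
Black has no legal moves → checkmate.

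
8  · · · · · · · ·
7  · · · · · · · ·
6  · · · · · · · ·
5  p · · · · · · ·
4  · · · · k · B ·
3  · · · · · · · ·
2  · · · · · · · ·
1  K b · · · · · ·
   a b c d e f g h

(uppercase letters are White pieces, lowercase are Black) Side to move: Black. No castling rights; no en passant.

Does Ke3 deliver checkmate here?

no

After Ke3: white king on a1; in check: no.
White is not in check, so this cannot be checkmate.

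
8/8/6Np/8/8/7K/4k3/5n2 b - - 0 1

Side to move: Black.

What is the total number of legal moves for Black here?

Black to move; king on e2.
In check: no.
Legal moves: Kf3, Ke3, Kd3, Kf2, Kd2, Ke1, Kd1, Ng3, Ne3, Nh2, Nd2, h5.
Count: 12.

12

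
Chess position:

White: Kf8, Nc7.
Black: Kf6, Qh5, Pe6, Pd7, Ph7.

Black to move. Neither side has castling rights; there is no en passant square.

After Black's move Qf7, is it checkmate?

After Qf7: white king on f8; in check: yes, from the black queen on f7.
King squares — e7: attacked by Kf6; f7: attacked by Kf6; g7: attacked by Kf6; e8: attacked by Qf7; g8: attacked by Qf7.
White has no legal moves → checkmate.

yes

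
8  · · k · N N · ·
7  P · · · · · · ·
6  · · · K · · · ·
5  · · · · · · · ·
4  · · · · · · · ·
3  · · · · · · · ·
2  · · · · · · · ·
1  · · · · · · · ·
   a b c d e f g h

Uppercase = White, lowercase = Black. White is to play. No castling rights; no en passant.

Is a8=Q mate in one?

yes

After a8=Q: black king on c8; in check: yes, from the white queen on a8.
King squares — b7: attacked by Qa8; c7: attacked by Kd6; d7: attacked by Kd6; b8: attacked by Qa8; d8: attacked by Qa8.
Black has no legal moves → checkmate.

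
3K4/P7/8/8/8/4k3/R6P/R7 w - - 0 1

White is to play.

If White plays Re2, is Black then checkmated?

no

After Re2: black king on e3; in check: yes, from the white rook on e2.
Black has 5 legal replies: Kf4, Kd4, Kf3, Kd3, Kxe2.
In check but a legal move exists → not checkmate.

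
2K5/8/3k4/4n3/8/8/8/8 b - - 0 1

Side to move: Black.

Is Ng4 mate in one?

After Ng4: white king on c8; in check: no.
White is not in check, so this cannot be checkmate.

no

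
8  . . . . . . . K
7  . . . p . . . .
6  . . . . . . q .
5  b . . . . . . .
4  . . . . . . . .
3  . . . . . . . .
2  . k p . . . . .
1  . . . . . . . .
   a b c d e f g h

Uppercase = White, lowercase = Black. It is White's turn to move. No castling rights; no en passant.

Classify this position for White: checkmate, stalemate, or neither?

White to move; white king on h8.
In check: no.
King squares — g7: attacked by Qg6; h7: attacked by Qg6; g8: attacked by Qg6.
Legal moves for White: none.
Not in check and no legal moves → stalemate.

stalemate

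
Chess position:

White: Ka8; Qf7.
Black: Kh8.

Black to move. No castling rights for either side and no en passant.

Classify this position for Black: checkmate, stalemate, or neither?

Black to move; black king on h8.
In check: no.
King squares — g7: attacked by Qf7; h7: attacked by Qf7; g8: attacked by Qf7.
Legal moves for Black: none.
Not in check and no legal moves → stalemate.

stalemate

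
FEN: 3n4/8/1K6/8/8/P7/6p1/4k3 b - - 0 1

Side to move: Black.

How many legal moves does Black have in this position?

13

Black to move; king on e1.
In check: no.
Legal moves: Nf7, Nb7, Ne6, Nc6, Kf2, Ke2, Kd2, Kf1, Kd1, g1=Q+, g1=R, g1=B+, g1=N.
Count: 13.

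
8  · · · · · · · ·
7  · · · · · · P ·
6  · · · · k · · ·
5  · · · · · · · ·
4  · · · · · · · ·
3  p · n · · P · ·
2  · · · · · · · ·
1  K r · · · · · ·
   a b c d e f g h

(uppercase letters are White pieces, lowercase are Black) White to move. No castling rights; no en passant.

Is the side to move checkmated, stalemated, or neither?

checkmate

White to move; white king on a1.
In check: yes, from the black rook on b1.
King squares — b1: attacked by Nc3; a2: attacked by Nc3; b2: attacked by Rb1.
Legal moves for White: none.
In check with no legal moves → checkmate.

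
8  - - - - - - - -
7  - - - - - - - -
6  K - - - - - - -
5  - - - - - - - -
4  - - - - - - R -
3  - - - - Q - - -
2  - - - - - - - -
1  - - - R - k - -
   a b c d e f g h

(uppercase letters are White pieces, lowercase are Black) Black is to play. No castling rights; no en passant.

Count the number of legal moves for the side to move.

0

Black to move; king on f1.
In check: yes, from the white rook on d1.
Legal moves: none.
Count: 0.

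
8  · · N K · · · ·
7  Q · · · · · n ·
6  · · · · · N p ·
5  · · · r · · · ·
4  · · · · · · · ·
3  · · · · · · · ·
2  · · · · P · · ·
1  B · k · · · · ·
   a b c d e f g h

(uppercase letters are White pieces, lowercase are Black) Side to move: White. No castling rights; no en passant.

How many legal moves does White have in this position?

6

White to move; king on d8.
In check: yes, from the black rook on d5.
Legal moves: Ke7, Kc7, Nd6, Qd7, Nd7, Nxd5.
Count: 6.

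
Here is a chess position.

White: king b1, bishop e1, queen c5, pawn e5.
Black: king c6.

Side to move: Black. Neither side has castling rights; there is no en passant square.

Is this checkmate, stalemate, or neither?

neither

Black to move; black king on c6.
In check: yes, from the white queen on c5.
Legal moves for Black: Kd7, Kb7, Kxc5.
Black is in check but has 3 legal moves → neither.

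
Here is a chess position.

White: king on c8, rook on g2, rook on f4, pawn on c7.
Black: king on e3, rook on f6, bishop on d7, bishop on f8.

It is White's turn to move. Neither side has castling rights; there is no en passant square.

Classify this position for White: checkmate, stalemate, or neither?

White to move; white king on c8.
In check: yes, from the black bishop on d7.
King squares — b7: available; c7: own pawn; d7: available; b8: available; d8: available.
Legal moves for White: Kd8, Kb8, Kxd7, Kb7.
White is in check but has 4 legal moves → neither.

neither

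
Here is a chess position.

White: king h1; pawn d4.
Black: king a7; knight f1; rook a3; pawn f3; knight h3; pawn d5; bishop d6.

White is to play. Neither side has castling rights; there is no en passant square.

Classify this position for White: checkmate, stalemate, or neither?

stalemate

White to move; white king on h1.
In check: no.
King squares — g1: attacked by Nh3; g2: attacked by Pf3; h2: attacked by Nf1.
Legal moves for White: none.
Not in check and no legal moves → stalemate.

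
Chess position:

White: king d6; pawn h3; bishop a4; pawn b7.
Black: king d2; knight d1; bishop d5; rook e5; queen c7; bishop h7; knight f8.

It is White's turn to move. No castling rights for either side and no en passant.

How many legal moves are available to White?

1

White to move; king on d6.
In check: yes, from the black queen on c7.
Legal moves: Kxc7.
Count: 1.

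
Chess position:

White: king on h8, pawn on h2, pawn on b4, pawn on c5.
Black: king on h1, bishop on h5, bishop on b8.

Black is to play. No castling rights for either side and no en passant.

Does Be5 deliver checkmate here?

no

After Be5: white king on h8; in check: yes, from the black bishop on e5.
White has 2 legal replies: Kg8, Kh7.
In check but a legal move exists → not checkmate.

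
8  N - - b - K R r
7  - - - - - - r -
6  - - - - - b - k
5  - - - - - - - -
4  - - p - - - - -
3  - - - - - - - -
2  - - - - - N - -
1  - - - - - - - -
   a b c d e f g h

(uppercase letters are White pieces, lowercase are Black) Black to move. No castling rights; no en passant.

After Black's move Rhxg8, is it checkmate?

yes

After Rhxg8: white king on f8; in check: yes, from the black rook on g8.
King squares — e7: attacked by Bf6; f7: attacked by Rg7; g7: attacked by Bf6; e8: attacked by Rg8; g8: attacked by Rg7.
White has no legal moves → checkmate.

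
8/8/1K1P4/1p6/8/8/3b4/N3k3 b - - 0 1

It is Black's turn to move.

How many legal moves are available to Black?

13

Black to move; king on e1.
In check: no.
Legal moves: Bh6, Bg5, Ba5+, Bf4, Bb4, Be3+, Bc3, Bc1, Kf2, Ke2, Kf1, Kd1, b4.
Count: 13.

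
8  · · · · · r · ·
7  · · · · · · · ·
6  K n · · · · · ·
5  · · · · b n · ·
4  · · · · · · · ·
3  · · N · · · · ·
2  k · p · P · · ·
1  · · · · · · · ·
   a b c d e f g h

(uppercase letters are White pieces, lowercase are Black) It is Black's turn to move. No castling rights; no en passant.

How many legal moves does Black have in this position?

Black to move; king on a2.
In check: yes, from the white knight on c3.
Legal moves: Kb3, Ka3, Kb2, Ka1, Bxc3.
Count: 5.

5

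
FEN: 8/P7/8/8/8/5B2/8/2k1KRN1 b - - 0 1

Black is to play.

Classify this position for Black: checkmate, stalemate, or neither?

neither

Black to move; black king on c1.
In check: no.
Legal moves for Black: Kc2, Kb2, Kb1.
Black has 3 legal moves and is not in check → neither.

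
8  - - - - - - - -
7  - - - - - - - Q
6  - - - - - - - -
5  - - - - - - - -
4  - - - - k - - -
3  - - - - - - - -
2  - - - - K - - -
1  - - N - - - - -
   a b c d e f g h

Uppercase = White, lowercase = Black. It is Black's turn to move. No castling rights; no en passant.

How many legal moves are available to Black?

4

Black to move; king on e4.
In check: yes, from the white queen on h7.
Legal moves: Ke5, Kd5, Kf4, Kd4.
Count: 4.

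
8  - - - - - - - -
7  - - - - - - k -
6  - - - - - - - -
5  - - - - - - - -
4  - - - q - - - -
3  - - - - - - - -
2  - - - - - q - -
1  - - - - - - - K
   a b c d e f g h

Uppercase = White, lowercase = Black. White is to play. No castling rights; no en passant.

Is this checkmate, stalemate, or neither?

White to move; white king on h1.
In check: no.
King squares — g1: attacked by Qf2; g2: attacked by Qf2; h2: attacked by Qf2.
Legal moves for White: none.
Not in check and no legal moves → stalemate.

stalemate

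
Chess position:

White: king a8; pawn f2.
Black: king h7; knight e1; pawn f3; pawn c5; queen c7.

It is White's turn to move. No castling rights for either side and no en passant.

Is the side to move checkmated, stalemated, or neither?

White to move; white king on a8.
In check: no.
King squares — a7: attacked by Qc7; b7: attacked by Qc7; b8: attacked by Qc7.
Legal moves for White: none.
Not in check and no legal moves → stalemate.

stalemate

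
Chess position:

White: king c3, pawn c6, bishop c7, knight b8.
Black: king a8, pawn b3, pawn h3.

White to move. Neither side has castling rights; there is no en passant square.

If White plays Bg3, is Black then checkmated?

no

After Bg3: black king on a8; in check: no.
Black is not in check, so this cannot be checkmate.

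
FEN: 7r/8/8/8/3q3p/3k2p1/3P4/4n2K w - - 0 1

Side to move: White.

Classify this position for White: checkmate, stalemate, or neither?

stalemate

White to move; white king on h1.
In check: no.
King squares — g1: attacked by Qd4; g2: attacked by Ne1; h2: attacked by Pg3.
Legal moves for White: none.
Not in check and no legal moves → stalemate.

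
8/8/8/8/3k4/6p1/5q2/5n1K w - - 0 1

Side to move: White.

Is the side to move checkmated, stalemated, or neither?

White to move; white king on h1.
In check: no.
King squares — g1: attacked by Qf2; g2: attacked by Qf2; h2: attacked by Nf1.
Legal moves for White: none.
Not in check and no legal moves → stalemate.

stalemate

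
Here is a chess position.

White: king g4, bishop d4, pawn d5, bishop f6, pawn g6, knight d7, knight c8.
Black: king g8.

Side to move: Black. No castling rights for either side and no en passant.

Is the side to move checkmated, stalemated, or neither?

Black to move; black king on g8.
In check: no.
King squares — f7: attacked by Pg6; g7: attacked by Bf6; h7: attacked by Pg6; f8: attacked by Nd7; h8: attacked by Bf6.
Legal moves for Black: none.
Not in check and no legal moves → stalemate.

stalemate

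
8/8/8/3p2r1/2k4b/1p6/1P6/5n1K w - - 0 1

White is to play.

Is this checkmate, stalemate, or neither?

White to move; white king on h1.
In check: no.
King squares — g1: attacked by Rg5; g2: attacked by Rg5; h2: attacked by Nf1.
Legal moves for White: none.
Not in check and no legal moves → stalemate.

stalemate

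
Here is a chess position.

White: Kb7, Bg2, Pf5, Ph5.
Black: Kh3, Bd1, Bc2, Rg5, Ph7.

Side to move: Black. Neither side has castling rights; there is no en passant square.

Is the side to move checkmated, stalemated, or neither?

neither

Black to move; black king on h3.
In check: yes, from the white bishop on g2.
Legal moves for Black: Kh4, Kg4, Kg3, Kh2, Kxg2, Rxg2.
Black is in check but has 6 legal moves → neither.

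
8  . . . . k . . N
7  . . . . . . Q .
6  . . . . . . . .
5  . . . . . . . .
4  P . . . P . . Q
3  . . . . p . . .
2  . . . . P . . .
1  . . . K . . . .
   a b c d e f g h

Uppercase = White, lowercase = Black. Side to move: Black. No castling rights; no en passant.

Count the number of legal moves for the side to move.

0

Black to move; king on e8.
In check: no.
Legal moves: none.
Count: 0.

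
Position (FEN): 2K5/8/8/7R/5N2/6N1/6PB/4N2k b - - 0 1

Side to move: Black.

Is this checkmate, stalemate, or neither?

Black to move; black king on h1.
In check: yes, from the white knight on g3.
King squares — g1: attacked by Bh2; g2: attacked by Ne1; h2: attacked by Rh5.
Legal moves for Black: none.
In check with no legal moves → checkmate.

checkmate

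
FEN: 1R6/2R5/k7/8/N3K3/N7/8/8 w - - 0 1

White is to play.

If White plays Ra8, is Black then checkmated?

After Ra8: black king on a6; in check: yes, from the white rook on a8.
King squares — a5: attacked by Ra8; b5: attacked by Na3; b6: attacked by Na4; a7: attacked by Rc7; b7: attacked by Rc7.
Black has no legal moves → checkmate.

yes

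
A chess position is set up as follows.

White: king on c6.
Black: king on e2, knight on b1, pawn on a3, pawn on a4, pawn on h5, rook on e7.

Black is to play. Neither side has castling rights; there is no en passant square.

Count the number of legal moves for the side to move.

Black to move; king on e2.
In check: no.
Legal moves: Re8, Rh7, Rg7, Rf7, Rd7, Rc7+, Rb7, Ra7, Re6+, Re5, Re4, Re3, Kf3, Ke3, Kd3, Kf2, Kd2, Kf1, Ke1, Kd1, Nc3, Nd2, h4, a2.
Count: 24.

24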